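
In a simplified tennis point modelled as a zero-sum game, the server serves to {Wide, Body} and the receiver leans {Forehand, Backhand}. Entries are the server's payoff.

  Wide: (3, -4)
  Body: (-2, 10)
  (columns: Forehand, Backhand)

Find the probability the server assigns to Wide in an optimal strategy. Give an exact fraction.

Row minima: Wide → -4, Body → -2; maximin = -2.
Column maxima: Forehand → 3, Backhand → 10; minimax = 3.
-2 ≠ 3, so there is no saddle point; optimal play is mixed.
Let the server play Wide with probability p. Expected payoff against Forehand: 3p + (-2)(1−p) = 5p − 2; against Backhand: (-4)p + 10(1−p) = −14p + 10.
Setting these equal: 5p − 2 = −14p + 10 ⇒ 19p = 12 ⇒ p = 12/19, and the value is (5)·(12/19) − 2 = 22/19.
For the receiver: with q = P(Forehand), equating Wide's and Body's payoffs gives 7q − 4 = −12q + 10 ⇒ q = 14/19.

12/19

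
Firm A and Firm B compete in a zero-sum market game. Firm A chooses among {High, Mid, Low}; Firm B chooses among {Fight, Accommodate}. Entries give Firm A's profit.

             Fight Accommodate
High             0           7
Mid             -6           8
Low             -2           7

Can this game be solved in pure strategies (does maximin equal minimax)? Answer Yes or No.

Row minima: High → 0, Mid → -6, Low → -2; maximin = 0.
Column maxima: Fight → 0, Accommodate → 8; minimax = 0.
maximin = minimax = 0, so a saddle point exists.

Yes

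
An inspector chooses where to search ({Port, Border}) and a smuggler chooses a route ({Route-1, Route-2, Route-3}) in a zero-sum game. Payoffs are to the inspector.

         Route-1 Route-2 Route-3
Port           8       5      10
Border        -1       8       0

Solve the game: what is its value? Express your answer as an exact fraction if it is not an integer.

23/4

Row minima: Port → 5, Border → -1; maximin = 5.
Column maxima: Route-1 → 8, Route-2 → 8, Route-3 → 10; minimax = 8.
5 ≠ 8, so there is no saddle point; optimal play is mixed.
Route-3 is strictly dominated by Route-1 (it gives the inspector strictly more in every row), so the smuggler never plays it.
On the remaining 2×2 (Port, Border vs Route-1, Route-2):
Let the inspector play Port with probability p. Expected payoff against Route-1: 8p + (-1)(1−p) = 9p − 1; against Route-2: 5p + 8(1−p) = −3p + 8.
Setting these equal: 9p − 1 = −3p + 8 ⇒ 12p = 9 ⇒ p = 3/4, and the value is (9)·(3/4) − 1 = 23/4.
For the smuggler: with q = P(Route-1), equating Port's and Border's payoffs gives 3q + 5 = −9q + 8 ⇒ q = 1/4.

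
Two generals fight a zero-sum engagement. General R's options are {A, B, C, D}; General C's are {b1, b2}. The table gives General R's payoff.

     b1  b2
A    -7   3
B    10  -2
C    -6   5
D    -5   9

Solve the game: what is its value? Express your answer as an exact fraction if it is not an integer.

40/13

Row minima: A → -7, B → -2, C → -6, D → -5; maximin = -2.
Column maxima: b1 → 10, b2 → 9; minimax = 9.
-2 ≠ 9, so there is no saddle point; optimal play is mixed.
A is strictly dominated by C, so General R never plays it.
C is strictly dominated by D, so General R never plays it.
On the remaining 2×2 (B, D vs b1, b2):
Let General R play B with probability p. Expected payoff against b1: 10p + (-5)(1−p) = 15p − 5; against b2: (-2)p + 9(1−p) = −11p + 9.
Setting these equal: 15p − 5 = −11p + 9 ⇒ 26p = 14 ⇒ p = 7/13, and the value is (15)·(7/13) − 5 = 40/13.
For General C: with q = P(b1), equating B's and D's payoffs gives 12q − 2 = −14q + 9 ⇒ q = 11/26.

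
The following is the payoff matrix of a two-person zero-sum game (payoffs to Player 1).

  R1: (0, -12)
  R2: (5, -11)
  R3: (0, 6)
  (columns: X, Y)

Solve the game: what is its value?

15/11

Row minima: R1 → -12, R2 → -11, R3 → 0; maximin = 0.
Column maxima: X → 5, Y → 6; minimax = 5.
0 ≠ 5, so there is no saddle point; optimal play is mixed.
R1 is strictly dominated by R2, so Player 1 never plays it.
On the remaining 2×2 (R2, R3 vs X, Y):
Let Player 1 play R2 with probability p. Expected payoff against X: 5p + 0(1−p) = 5p; against Y: (-11)p + 6(1−p) = −17p + 6.
Setting these equal: 5p = −17p + 6 ⇒ 22p = 6 ⇒ p = 3/11, and the value is (5)·(3/11) = 15/11.
For Player 2: with q = P(X), equating R2's and R3's payoffs gives 16q − 11 = −6q + 6 ⇒ q = 17/22.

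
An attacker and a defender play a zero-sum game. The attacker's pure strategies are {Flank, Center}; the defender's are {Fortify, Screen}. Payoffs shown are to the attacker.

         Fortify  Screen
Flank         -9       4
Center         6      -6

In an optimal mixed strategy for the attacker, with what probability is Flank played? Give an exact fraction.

Row minima: Flank → -9, Center → -6; maximin = -6.
Column maxima: Fortify → 6, Screen → 4; minimax = 4.
-6 ≠ 4, so there is no saddle point; optimal play is mixed.
Let the attacker play Flank with probability p. Expected payoff against Fortify: (-9)p + 6(1−p) = −15p + 6; against Screen: 4p + (-6)(1−p) = 10p − 6.
Setting these equal: −15p + 6 = 10p − 6 ⇒ −25p = -12 ⇒ p = 12/25, and the value is (-15)·(12/25) + 6 = -6/5.
For the defender: with q = P(Fortify), equating Flank's and Center's payoffs gives −13q + 4 = 12q − 6 ⇒ q = 2/5.

12/25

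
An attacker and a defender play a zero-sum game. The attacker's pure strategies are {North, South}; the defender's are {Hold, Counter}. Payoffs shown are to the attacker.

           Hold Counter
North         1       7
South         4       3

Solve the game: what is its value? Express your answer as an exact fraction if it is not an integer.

Row minima: North → 1, South → 3; maximin = 3.
Column maxima: Hold → 4, Counter → 7; minimax = 4.
3 ≠ 4, so there is no saddle point; optimal play is mixed.
Let the attacker play North with probability p. Expected payoff against Hold: 1p + 4(1−p) = −3p + 4; against Counter: 7p + 3(1−p) = 4p + 3.
Setting these equal: −3p + 4 = 4p + 3 ⇒ −7p = -1 ⇒ p = 1/7, and the value is (-3)·(1/7) + 4 = 25/7.
For the defender: with q = P(Hold), equating North's and South's payoffs gives −6q + 7 = q + 3 ⇒ q = 4/7.

25/7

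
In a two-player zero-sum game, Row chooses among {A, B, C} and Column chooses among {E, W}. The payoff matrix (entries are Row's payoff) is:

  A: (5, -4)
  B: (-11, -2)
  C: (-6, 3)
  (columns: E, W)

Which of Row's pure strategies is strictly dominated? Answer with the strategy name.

B

C gives a strictly higher payoff than B against every column: -6 > -11, 3 > -2.
So B is strictly dominated and Row never plays it.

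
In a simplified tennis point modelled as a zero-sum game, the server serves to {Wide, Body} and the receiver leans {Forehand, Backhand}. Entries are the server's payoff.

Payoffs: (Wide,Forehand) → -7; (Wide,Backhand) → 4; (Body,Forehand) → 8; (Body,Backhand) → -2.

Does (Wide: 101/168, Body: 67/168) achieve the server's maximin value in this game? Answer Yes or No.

Against Forehand this mix gives (101/168)·(-7) + (67/168)·8 = -57/56.
Against Backhand this mix gives (101/168)·4 + (67/168)·(-2) = 45/28.
The receiver will play Forehand, holding the server to -57/56. Shifting weight toward the row that does better against Forehand would raise this floor (the equalizing mix achieves 6/7 against both Forehand and Backhand), so the proposed strategy is not optimal.

No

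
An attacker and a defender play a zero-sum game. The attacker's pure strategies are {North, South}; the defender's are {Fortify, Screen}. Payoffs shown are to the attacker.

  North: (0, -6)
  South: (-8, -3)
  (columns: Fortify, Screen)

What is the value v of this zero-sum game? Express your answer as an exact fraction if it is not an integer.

-48/11

Row minima: North → -6, South → -8; maximin = -6.
Column maxima: Fortify → 0, Screen → -3; minimax = -3.
-6 ≠ -3, so there is no saddle point; optimal play is mixed.
Let the attacker play North with probability p. Expected payoff against Fortify: 0p + (-8)(1−p) = 8p − 8; against Screen: (-6)p + (-3)(1−p) = −3p − 3.
Setting these equal: 8p − 8 = −3p − 3 ⇒ 11p = 5 ⇒ p = 5/11, and the value is (8)·(5/11) − 8 = -48/11.
For the defender: with q = P(Fortify), equating North's and South's payoffs gives 6q − 6 = −5q − 3 ⇒ q = 3/11.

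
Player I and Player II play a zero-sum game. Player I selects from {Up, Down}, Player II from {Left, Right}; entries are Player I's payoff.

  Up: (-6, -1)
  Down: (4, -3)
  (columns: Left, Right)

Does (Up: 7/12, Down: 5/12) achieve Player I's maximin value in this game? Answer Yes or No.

Yes

Against Left this mix gives (7/12)·(-6) + (5/12)·4 = -11/6.
Against Right this mix gives (7/12)·(-1) + (5/12)·(-3) = -11/6.
All of Player II's active replies (Left, Right) yield -11/6, and no column does worse for Player I. The mix makes Player II indifferent and guarantees -11/6, so it is optimal.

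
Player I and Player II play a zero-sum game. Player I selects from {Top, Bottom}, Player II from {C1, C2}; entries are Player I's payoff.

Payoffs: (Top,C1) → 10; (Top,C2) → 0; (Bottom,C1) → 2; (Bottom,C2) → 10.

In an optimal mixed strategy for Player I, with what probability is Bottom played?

5/9

Row minima: Top → 0, Bottom → 2; maximin = 2.
Column maxima: C1 → 10, C2 → 10; minimax = 10.
2 ≠ 10, so there is no saddle point; optimal play is mixed.
Let Player I play Top with probability p. Expected payoff against C1: 10p + 2(1−p) = 8p + 2; against C2: 0p + 10(1−p) = −10p + 10.
Setting these equal: 8p + 2 = −10p + 10 ⇒ 18p = 8 ⇒ p = 4/9, and the value is (8)·(4/9) + 2 = 50/9.
For Player II: with q = P(C1), equating Top's and Bottom's payoffs gives 10q = −8q + 10 ⇒ q = 5/9.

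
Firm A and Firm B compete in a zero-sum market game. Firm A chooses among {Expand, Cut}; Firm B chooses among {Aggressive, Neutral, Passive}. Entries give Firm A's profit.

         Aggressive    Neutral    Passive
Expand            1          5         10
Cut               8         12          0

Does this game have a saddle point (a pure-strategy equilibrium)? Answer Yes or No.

Row minima: Expand → 1, Cut → 0; maximin = 1.
Column maxima: Aggressive → 8, Neutral → 12, Passive → 10; minimax = 8.
1 ≠ 8, so no pure-strategy equilibrium exists.

No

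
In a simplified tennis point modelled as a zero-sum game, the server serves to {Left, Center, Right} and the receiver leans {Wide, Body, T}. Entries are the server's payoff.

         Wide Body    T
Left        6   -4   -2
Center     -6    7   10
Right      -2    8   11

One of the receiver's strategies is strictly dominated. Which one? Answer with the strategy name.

Body holds the server's payoff strictly below T in every row: -4 < -2, 7 < 10, 8 < 11.
So T is strictly dominated for the receiver.

T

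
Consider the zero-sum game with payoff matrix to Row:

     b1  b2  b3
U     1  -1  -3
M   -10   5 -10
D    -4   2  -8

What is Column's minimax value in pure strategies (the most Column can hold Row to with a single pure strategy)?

Column maxima: b1 → 1, b2 → 5, b3 → -3.
The smallest of these is -3.

-3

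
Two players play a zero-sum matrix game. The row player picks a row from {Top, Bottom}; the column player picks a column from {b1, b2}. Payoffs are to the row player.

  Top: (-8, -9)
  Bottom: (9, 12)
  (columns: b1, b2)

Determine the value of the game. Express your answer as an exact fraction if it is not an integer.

9

Row minima: Top → -9, Bottom → 9; maximin = 9.
Column maxima: b1 → 9, b2 → 12; minimax = 9.
Since maximin = minimax = 9, there is a saddle point and the value is 9.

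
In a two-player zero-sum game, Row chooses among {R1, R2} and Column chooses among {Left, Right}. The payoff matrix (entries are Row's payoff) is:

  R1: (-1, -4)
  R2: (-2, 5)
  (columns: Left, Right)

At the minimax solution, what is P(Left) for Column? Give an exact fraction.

9/10

Row minima: R1 → -4, R2 → -2; maximin = -2.
Column maxima: Left → -1, Right → 5; minimax = -1.
-2 ≠ -1, so there is no saddle point; optimal play is mixed.
Let Row play R1 with probability p. Expected payoff against Left: (-1)p + (-2)(1−p) = p − 2; against Right: (-4)p + 5(1−p) = −9p + 5.
Setting these equal: p − 2 = −9p + 5 ⇒ 10p = 7 ⇒ p = 7/10, and the value is (1)·(7/10) − 2 = -13/10.
For Column: with q = P(Left), equating R1's and R2's payoffs gives 3q − 4 = −7q + 5 ⇒ q = 9/10.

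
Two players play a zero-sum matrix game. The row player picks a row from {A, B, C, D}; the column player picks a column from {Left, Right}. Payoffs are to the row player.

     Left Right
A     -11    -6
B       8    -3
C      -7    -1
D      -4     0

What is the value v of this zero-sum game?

Row minima: A → -11, B → -3, C → -7, D → -4; maximin = -3.
Column maxima: Left → 8, Right → 0; minimax = 0.
-3 ≠ 0, so there is no saddle point; optimal play is mixed.
A is strictly dominated by B, so the row player never plays it.
C is strictly dominated by D, so the row player never plays it.
On the remaining 2×2 (B, D vs Left, Right):
Let the row player play B with probability p. Expected payoff against Left: 8p + (-4)(1−p) = 12p − 4; against Right: (-3)p + 0(1−p) = −3p.
Setting these equal: 12p − 4 = −3p ⇒ 15p = 4 ⇒ p = 4/15, and the value is (12)·(4/15) − 4 = -4/5.
For the column player: with q = P(Left), equating B's and D's payoffs gives 11q − 3 = −4q ⇒ q = 1/5.

-4/5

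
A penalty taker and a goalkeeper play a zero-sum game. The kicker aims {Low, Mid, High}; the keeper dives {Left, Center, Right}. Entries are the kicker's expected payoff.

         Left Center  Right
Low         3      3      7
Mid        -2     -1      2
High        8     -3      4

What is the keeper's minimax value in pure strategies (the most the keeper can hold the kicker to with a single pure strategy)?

Column maxima: Left → 8, Center → 3, Right → 7.
The smallest of these is 3.

3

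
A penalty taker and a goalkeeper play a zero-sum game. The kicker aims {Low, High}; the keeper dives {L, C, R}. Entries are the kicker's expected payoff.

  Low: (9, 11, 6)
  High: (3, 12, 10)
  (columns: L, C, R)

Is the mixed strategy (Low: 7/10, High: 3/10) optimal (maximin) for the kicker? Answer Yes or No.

Yes

Against L this mix gives (7/10)·9 + (3/10)·3 = 36/5.
Against C this mix gives (7/10)·11 + (3/10)·12 = 113/10.
Against R this mix gives (7/10)·6 + (3/10)·10 = 36/5.
All of the keeper's active replies (L, R) yield 36/5, and no column does worse for the kicker. The mix makes the keeper indifferent and guarantees 36/5, so it is optimal.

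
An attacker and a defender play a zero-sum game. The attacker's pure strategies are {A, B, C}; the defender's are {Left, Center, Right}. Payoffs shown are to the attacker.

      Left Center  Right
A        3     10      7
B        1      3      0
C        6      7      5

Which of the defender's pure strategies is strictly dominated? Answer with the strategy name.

Left holds the attacker's payoff strictly below Center in every row: 3 < 10, 1 < 3, 6 < 7.
So Center is strictly dominated for the defender.

Center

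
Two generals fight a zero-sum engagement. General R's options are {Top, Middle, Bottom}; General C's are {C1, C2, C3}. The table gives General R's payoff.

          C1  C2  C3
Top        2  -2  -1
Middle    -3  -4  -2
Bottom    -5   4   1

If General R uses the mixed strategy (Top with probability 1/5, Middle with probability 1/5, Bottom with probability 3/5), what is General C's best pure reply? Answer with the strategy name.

C1

If General C plays C1, General R's expected payoff is (1/5)·2 + (1/5)·(-3) + (3/5)·(-5) = -16/5.
If General C plays C2, General R's expected payoff is (1/5)·(-2) + (1/5)·(-4) + (3/5)·4 = 6/5.
If General C plays C3, General R's expected payoff is (1/5)·(-1) + (1/5)·(-2) + (3/5)·1 = 0.
General C minimizes General R's payoff; the smallest is -16/5, so the best response is C1.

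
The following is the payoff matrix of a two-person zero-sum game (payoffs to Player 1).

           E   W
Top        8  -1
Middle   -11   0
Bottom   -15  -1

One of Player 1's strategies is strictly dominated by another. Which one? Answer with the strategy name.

Middle gives a strictly higher payoff than Bottom against every column: -11 > -15, 0 > -1.
So Bottom is strictly dominated and Player 1 never plays it.

Bottom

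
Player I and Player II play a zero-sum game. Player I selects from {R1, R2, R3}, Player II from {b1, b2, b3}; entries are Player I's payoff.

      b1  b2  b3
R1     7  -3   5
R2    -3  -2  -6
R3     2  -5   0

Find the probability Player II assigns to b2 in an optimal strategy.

11/12

Row minima: R1 → -3, R2 → -6, R3 → -5; maximin = -3.
Column maxima: b1 → 7, b2 → -2, b3 → 5; minimax = -2.
-3 ≠ -2, so there is no saddle point; optimal play is mixed.
R3 is strictly dominated by R1, so Player I never plays it.
b1 is strictly dominated by b3 (it gives Player I strictly more in every row), so Player II never plays it.
On the remaining 2×2 (R1, R2 vs b2, b3):
Let Player I play R1 with probability p. Expected payoff against b2: (-3)p + (-2)(1−p) = −p − 2; against b3: 5p + (-6)(1−p) = 11p − 6.
Setting these equal: −p − 2 = 11p − 6 ⇒ −12p = -4 ⇒ p = 1/3, and the value is (-1)·(1/3) − 2 = -7/3.
For Player II: with q = P(b2), equating R1's and R2's payoffs gives −8q + 5 = 4q − 6 ⇒ q = 11/12.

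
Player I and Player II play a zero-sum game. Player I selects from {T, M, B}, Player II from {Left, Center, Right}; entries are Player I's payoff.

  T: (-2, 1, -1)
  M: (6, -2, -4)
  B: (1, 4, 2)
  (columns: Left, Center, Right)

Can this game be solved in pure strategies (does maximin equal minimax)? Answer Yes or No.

No

Row minima: T → -2, M → -4, B → 1; maximin = 1.
Column maxima: Left → 6, Center → 4, Right → 2; minimax = 2.
1 ≠ 2, so no pure-strategy equilibrium exists.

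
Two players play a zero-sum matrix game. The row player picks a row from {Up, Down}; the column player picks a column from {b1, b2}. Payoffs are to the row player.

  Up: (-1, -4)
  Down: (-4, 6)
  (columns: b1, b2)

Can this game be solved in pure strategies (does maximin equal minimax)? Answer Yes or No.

No

Row minima: Up → -4, Down → -4; maximin = -4.
Column maxima: b1 → -1, b2 → 6; minimax = -1.
-4 ≠ -1, so no pure-strategy equilibrium exists.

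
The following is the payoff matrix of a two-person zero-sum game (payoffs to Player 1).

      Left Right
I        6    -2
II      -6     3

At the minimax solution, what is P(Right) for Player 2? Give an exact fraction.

12/17

Row minima: I → -2, II → -6; maximin = -2.
Column maxima: Left → 6, Right → 3; minimax = 3.
-2 ≠ 3, so there is no saddle point; optimal play is mixed.
Let Player 1 play I with probability p. Expected payoff against Left: 6p + (-6)(1−p) = 12p − 6; against Right: (-2)p + 3(1−p) = −5p + 3.
Setting these equal: 12p − 6 = −5p + 3 ⇒ 17p = 9 ⇒ p = 9/17, and the value is (12)·(9/17) − 6 = 6/17.
For Player 2: with q = P(Left), equating I's and II's payoffs gives 8q − 2 = −9q + 3 ⇒ q = 5/17.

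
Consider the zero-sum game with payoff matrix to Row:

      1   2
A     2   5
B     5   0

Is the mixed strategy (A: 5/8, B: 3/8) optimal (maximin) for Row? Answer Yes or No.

Against 1 this mix gives (5/8)·2 + (3/8)·5 = 25/8.
Against 2 this mix gives (5/8)·5 + (3/8)·0 = 25/8.
All of Column's active replies (1, 2) yield 25/8, and no column does worse for Row. The mix makes Column indifferent and guarantees 25/8, so it is optimal.

Yes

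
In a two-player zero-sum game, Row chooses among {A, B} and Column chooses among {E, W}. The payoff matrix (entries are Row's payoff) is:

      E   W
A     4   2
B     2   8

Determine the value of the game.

Row minima: A → 2, B → 2; maximin = 2.
Column maxima: E → 4, W → 8; minimax = 4.
2 ≠ 4, so there is no saddle point; optimal play is mixed.
Let Row play A with probability p. Expected payoff against E: 4p + 2(1−p) = 2p + 2; against W: 2p + 8(1−p) = −6p + 8.
Setting these equal: 2p + 2 = −6p + 8 ⇒ 8p = 6 ⇒ p = 3/4, and the value is (2)·(3/4) + 2 = 7/2.
For Column: with q = P(E), equating A's and B's payoffs gives 2q + 2 = −6q + 8 ⇒ q = 3/4.

7/2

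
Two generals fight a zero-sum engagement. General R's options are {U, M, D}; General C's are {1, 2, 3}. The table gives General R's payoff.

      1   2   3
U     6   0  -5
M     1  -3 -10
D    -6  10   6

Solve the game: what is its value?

6/23

Row minima: U → -5, M → -10, D → -6; maximin = -5.
Column maxima: 1 → 6, 2 → 10, 3 → 6; minimax = 6.
-5 ≠ 6, so there is no saddle point; optimal play is mixed.
M is strictly dominated by U, so General R never plays it.
2 is strictly dominated by 3 (it gives General R strictly more in every row), so General C never plays it.
On the remaining 2×2 (U, D vs 1, 3):
Let General R play U with probability p. Expected payoff against 1: 6p + (-6)(1−p) = 12p − 6; against 3: (-5)p + 6(1−p) = −11p + 6.
Setting these equal: 12p − 6 = −11p + 6 ⇒ 23p = 12 ⇒ p = 12/23, and the value is (12)·(12/23) − 6 = 6/23.
For General C: with q = P(1), equating U's and D's payoffs gives 11q − 5 = −12q + 6 ⇒ q = 11/23.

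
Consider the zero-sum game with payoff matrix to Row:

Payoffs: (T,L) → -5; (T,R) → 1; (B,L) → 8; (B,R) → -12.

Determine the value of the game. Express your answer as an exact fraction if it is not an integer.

-2

Row minima: T → -5, B → -12; maximin = -5.
Column maxima: L → 8, R → 1; minimax = 1.
-5 ≠ 1, so there is no saddle point; optimal play is mixed.
Let Row play T with probability p. Expected payoff against L: (-5)p + 8(1−p) = −13p + 8; against R: 1p + (-12)(1−p) = 13p − 12.
Setting these equal: −13p + 8 = 13p − 12 ⇒ −26p = -20 ⇒ p = 10/13, and the value is (-13)·(10/13) + 8 = -2.
For Column: with q = P(L), equating T's and B's payoffs gives −6q + 1 = 20q − 12 ⇒ q = 1/2.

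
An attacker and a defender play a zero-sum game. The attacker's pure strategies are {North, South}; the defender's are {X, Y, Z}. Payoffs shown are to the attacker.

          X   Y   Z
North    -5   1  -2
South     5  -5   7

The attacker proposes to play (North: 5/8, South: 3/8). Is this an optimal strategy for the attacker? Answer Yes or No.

Yes

Against X this mix gives (5/8)·(-5) + (3/8)·5 = -5/4.
Against Y this mix gives (5/8)·1 + (3/8)·(-5) = -5/4.
Against Z this mix gives (5/8)·(-2) + (3/8)·7 = 11/8.
All of the defender's active replies (X, Y) yield -5/4, and no column does worse for the attacker. The mix makes the defender indifferent and guarantees -5/4, so it is optimal.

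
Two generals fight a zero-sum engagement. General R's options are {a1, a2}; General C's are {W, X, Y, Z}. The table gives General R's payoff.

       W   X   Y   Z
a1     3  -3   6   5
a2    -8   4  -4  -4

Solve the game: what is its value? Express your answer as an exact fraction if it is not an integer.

-2/3

Row minima: a1 → -3, a2 → -8; maximin = -3.
Column maxima: W → 3, X → 4, Y → 6, Z → 5; minimax = 3.
-3 ≠ 3, so there is no saddle point; optimal play is mixed.
Y is strictly dominated by W (it gives General R strictly more in every row), so General C never plays it.
Z is strictly dominated by W (it gives General R strictly more in every row), so General C never plays it.
On the remaining 2×2 (a1, a2 vs W, X):
Let General R play a1 with probability p. Expected payoff against W: 3p + (-8)(1−p) = 11p − 8; against X: (-3)p + 4(1−p) = −7p + 4.
Setting these equal: 11p − 8 = −7p + 4 ⇒ 18p = 12 ⇒ p = 2/3, and the value is (11)·(2/3) − 8 = -2/3.
For General C: with q = P(W), equating a1's and a2's payoffs gives 6q − 3 = −12q + 4 ⇒ q = 7/18.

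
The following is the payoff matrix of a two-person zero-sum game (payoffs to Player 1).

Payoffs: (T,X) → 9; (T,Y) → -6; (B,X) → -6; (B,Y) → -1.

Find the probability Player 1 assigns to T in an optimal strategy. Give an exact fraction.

Row minima: T → -6, B → -6; maximin = -6.
Column maxima: X → 9, Y → -1; minimax = -1.
-6 ≠ -1, so there is no saddle point; optimal play is mixed.
Let Player 1 play T with probability p. Expected payoff against X: 9p + (-6)(1−p) = 15p − 6; against Y: (-6)p + (-1)(1−p) = −5p − 1.
Setting these equal: 15p − 6 = −5p − 1 ⇒ 20p = 5 ⇒ p = 1/4, and the value is (15)·(1/4) − 6 = -9/4.
For Player 2: with q = P(X), equating T's and B's payoffs gives 15q − 6 = −5q − 1 ⇒ q = 1/4.

1/4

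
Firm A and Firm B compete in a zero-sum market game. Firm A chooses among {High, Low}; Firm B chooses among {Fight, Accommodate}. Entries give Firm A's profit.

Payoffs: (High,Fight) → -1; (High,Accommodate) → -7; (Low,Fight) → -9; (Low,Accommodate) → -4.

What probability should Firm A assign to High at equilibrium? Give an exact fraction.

Row minima: High → -7, Low → -9; maximin = -7.
Column maxima: Fight → -1, Accommodate → -4; minimax = -4.
-7 ≠ -4, so there is no saddle point; optimal play is mixed.
Let Firm A play High with probability p. Expected payoff against Fight: (-1)p + (-9)(1−p) = 8p − 9; against Accommodate: (-7)p + (-4)(1−p) = −3p − 4.
Setting these equal: 8p − 9 = −3p − 4 ⇒ 11p = 5 ⇒ p = 5/11, and the value is (8)·(5/11) − 9 = -59/11.
For Firm B: with q = P(Fight), equating High's and Low's payoffs gives 6q − 7 = −5q − 4 ⇒ q = 3/11.

5/11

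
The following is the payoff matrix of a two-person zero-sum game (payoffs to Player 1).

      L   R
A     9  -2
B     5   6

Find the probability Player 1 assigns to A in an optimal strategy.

Row minima: A → -2, B → 5; maximin = 5.
Column maxima: L → 9, R → 6; minimax = 6.
5 ≠ 6, so there is no saddle point; optimal play is mixed.
Let Player 1 play A with probability p. Expected payoff against L: 9p + 5(1−p) = 4p + 5; against R: (-2)p + 6(1−p) = −8p + 6.
Setting these equal: 4p + 5 = −8p + 6 ⇒ 12p = 1 ⇒ p = 1/12, and the value is (4)·(1/12) + 5 = 16/3.
For Player 2: with q = P(L), equating A's and B's payoffs gives 11q − 2 = −q + 6 ⇒ q = 2/3.

1/12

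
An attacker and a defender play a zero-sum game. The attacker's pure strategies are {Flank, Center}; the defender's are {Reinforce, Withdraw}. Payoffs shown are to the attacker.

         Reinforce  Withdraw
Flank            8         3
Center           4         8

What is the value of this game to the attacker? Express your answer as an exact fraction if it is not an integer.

Row minima: Flank → 3, Center → 4; maximin = 4.
Column maxima: Reinforce → 8, Withdraw → 8; minimax = 8.
4 ≠ 8, so there is no saddle point; optimal play is mixed.
Let the attacker play Flank with probability p. Expected payoff against Reinforce: 8p + 4(1−p) = 4p + 4; against Withdraw: 3p + 8(1−p) = −5p + 8.
Setting these equal: 4p + 4 = −5p + 8 ⇒ 9p = 4 ⇒ p = 4/9, and the value is (4)·(4/9) + 4 = 52/9.
For the defender: with q = P(Reinforce), equating Flank's and Center's payoffs gives 5q + 3 = −4q + 8 ⇒ q = 5/9.

52/9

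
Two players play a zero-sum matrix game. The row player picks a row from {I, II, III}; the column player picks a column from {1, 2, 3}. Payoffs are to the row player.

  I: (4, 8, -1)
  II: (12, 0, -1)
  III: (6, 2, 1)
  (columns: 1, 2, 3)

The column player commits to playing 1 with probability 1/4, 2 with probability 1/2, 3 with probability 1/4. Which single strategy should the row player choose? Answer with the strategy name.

I

Expected payoff of I: (1/4)·4 + (1/2)·8 + (1/4)·(-1) = 19/4.
Expected payoff of II: (1/4)·12 + (1/2)·0 + (1/4)·(-1) = 11/4.
Expected payoff of III: (1/4)·6 + (1/2)·2 + (1/4)·1 = 11/4.
The largest is 19/4, so the row player's best response is I.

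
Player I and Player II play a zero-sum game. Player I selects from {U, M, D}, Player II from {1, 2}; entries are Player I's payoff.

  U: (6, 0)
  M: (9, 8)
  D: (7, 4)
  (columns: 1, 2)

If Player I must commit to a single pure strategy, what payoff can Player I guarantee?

8

Row minima: U → 0, M → 8, D → 4.
The best of these is 8.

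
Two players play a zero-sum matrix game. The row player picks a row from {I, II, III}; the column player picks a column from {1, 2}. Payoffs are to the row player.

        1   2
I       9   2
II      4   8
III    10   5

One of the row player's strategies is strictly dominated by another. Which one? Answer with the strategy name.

III gives a strictly higher payoff than I against every column: 10 > 9, 5 > 2.
So I is strictly dominated and the row player never plays it.

I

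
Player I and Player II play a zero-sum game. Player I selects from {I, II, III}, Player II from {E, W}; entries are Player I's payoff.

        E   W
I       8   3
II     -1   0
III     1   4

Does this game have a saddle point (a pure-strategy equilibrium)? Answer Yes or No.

No

Row minima: I → 3, II → -1, III → 1; maximin = 3.
Column maxima: E → 8, W → 4; minimax = 4.
3 ≠ 4, so no pure-strategy equilibrium exists.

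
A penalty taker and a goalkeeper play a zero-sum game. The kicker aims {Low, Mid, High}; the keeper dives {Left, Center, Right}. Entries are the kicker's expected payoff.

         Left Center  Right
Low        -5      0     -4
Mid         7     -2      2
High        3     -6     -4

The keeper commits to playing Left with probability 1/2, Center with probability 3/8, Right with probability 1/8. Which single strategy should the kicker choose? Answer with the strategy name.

Mid

Expected payoff of Low: (1/2)·(-5) + (3/8)·0 + (1/8)·(-4) = -3.
Expected payoff of Mid: (1/2)·7 + (3/8)·(-2) + (1/8)·2 = 3.
Expected payoff of High: (1/2)·3 + (3/8)·(-6) + (1/8)·(-4) = -5/4.
The largest is 3, so the kicker's best response is Mid.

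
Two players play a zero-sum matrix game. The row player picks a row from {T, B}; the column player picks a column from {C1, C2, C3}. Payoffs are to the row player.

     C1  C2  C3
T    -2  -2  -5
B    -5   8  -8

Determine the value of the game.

Row minima: T → -5, B → -8; maximin = -5.
Column maxima: C1 → -2, C2 → 8, C3 → -5; minimax = -5.
Since maximin = minimax = -5, there is a saddle point and the value is -5.

-5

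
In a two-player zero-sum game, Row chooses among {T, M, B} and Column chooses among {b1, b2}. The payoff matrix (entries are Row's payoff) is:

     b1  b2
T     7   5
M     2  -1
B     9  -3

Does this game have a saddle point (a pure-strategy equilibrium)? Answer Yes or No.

Row minima: T → 5, M → -1, B → -3; maximin = 5.
Column maxima: b1 → 9, b2 → 5; minimax = 5.
maximin = minimax = 5, so a saddle point exists.

Yes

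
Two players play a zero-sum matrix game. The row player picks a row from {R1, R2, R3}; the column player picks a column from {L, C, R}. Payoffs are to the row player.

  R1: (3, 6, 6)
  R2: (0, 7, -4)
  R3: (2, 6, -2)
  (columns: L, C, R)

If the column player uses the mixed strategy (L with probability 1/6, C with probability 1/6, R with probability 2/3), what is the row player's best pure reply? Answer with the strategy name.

R1

Expected payoff of R1: (1/6)·3 + (1/6)·6 + (2/3)·6 = 11/2.
Expected payoff of R2: (1/6)·0 + (1/6)·7 + (2/3)·(-4) = -3/2.
Expected payoff of R3: (1/6)·2 + (1/6)·6 + (2/3)·(-2) = 0.
The largest is 11/2, so the row player's best response is R1.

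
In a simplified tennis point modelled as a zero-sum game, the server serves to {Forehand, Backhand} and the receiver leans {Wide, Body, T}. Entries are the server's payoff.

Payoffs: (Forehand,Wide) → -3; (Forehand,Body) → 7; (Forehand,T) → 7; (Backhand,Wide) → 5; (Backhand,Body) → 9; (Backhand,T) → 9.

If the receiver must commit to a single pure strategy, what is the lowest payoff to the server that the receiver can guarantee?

Column maxima: Wide → 5, Body → 9, T → 9.
The smallest of these is 5.

5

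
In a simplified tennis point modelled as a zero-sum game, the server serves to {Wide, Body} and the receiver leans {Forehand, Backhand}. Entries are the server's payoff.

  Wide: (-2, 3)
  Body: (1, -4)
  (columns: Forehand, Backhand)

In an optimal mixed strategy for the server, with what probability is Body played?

Row minima: Wide → -2, Body → -4; maximin = -2.
Column maxima: Forehand → 1, Backhand → 3; minimax = 1.
-2 ≠ 1, so there is no saddle point; optimal play is mixed.
Let the server play Wide with probability p. Expected payoff against Forehand: (-2)p + 1(1−p) = −3p + 1; against Backhand: 3p + (-4)(1−p) = 7p − 4.
Setting these equal: −3p + 1 = 7p − 4 ⇒ −10p = -5 ⇒ p = 1/2, and the value is (-3)·(1/2) + 1 = -1/2.
For the receiver: with q = P(Forehand), equating Wide's and Body's payoffs gives −5q + 3 = 5q − 4 ⇒ q = 7/10.

1/2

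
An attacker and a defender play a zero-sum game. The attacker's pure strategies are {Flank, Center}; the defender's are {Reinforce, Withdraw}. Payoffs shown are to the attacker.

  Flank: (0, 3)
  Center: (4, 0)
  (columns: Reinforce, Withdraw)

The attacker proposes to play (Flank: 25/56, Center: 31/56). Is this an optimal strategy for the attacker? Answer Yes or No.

Against Reinforce this mix gives (25/56)·0 + (31/56)·4 = 31/14.
Against Withdraw this mix gives (25/56)·3 + (31/56)·0 = 75/56.
The defender will play Withdraw, holding the attacker to 75/56. Shifting weight toward the row that does better against Withdraw would raise this floor (the equalizing mix achieves 12/7 against both Withdraw and Reinforce), so the proposed strategy is not optimal.

No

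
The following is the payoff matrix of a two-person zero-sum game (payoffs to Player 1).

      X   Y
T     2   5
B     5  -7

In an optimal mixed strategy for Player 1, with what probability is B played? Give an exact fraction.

1/5

Row minima: T → 2, B → -7; maximin = 2.
Column maxima: X → 5, Y → 5; minimax = 5.
2 ≠ 5, so there is no saddle point; optimal play is mixed.
Let Player 1 play T with probability p. Expected payoff against X: 2p + 5(1−p) = −3p + 5; against Y: 5p + (-7)(1−p) = 12p − 7.
Setting these equal: −3p + 5 = 12p − 7 ⇒ −15p = -12 ⇒ p = 4/5, and the value is (-3)·(4/5) + 5 = 13/5.
For Player 2: with q = P(X), equating T's and B's payoffs gives −3q + 5 = 12q − 7 ⇒ q = 4/5.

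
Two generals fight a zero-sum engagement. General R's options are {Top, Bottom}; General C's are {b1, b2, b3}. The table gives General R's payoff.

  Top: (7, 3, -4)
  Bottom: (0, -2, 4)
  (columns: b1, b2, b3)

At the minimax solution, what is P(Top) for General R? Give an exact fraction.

6/13

Row minima: Top → -4, Bottom → -2; maximin = -2.
Column maxima: b1 → 7, b2 → 3, b3 → 4; minimax = 3.
-2 ≠ 3, so there is no saddle point; optimal play is mixed.
b1 is strictly dominated by b2 (it gives General R strictly more in every row), so General C never plays it.
On the remaining 2×2 (Top, Bottom vs b2, b3):
Let General R play Top with probability p. Expected payoff against b2: 3p + (-2)(1−p) = 5p − 2; against b3: (-4)p + 4(1−p) = −8p + 4.
Setting these equal: 5p − 2 = −8p + 4 ⇒ 13p = 6 ⇒ p = 6/13, and the value is (5)·(6/13) − 2 = 4/13.
For General C: with q = P(b2), equating Top's and Bottom's payoffs gives 7q − 4 = −6q + 4 ⇒ q = 8/13.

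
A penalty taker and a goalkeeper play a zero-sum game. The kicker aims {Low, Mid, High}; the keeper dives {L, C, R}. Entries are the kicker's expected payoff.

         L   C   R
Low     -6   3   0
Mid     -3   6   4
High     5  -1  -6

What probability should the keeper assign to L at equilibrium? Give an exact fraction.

5/9

Row minima: Low → -6, Mid → -3, High → -6; maximin = -3.
Column maxima: L → 5, C → 6, R → 4; minimax = 4.
-3 ≠ 4, so there is no saddle point; optimal play is mixed.
Low is strictly dominated by Mid, so the kicker never plays it.
C is strictly dominated by R (it gives the kicker strictly more in every row), so the keeper never plays it.
On the remaining 2×2 (Mid, High vs L, R):
Let the kicker play Mid with probability p. Expected payoff against L: (-3)p + 5(1−p) = −8p + 5; against R: 4p + (-6)(1−p) = 10p − 6.
Setting these equal: −8p + 5 = 10p − 6 ⇒ −18p = -11 ⇒ p = 11/18, and the value is (-8)·(11/18) + 5 = 1/9.
For the keeper: with q = P(L), equating Mid's and High's payoffs gives −7q + 4 = 11q − 6 ⇒ q = 5/9.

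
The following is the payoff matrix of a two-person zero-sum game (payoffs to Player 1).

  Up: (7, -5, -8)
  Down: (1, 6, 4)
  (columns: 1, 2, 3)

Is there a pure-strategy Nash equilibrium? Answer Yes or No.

No

Row minima: Up → -8, Down → 1; maximin = 1.
Column maxima: 1 → 7, 2 → 6, 3 → 4; minimax = 4.
1 ≠ 4, so no pure-strategy equilibrium exists.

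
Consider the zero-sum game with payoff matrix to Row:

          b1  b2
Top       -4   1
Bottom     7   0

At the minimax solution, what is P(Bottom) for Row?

5/12

Row minima: Top → -4, Bottom → 0; maximin = 0.
Column maxima: b1 → 7, b2 → 1; minimax = 1.
0 ≠ 1, so there is no saddle point; optimal play is mixed.
Let Row play Top with probability p. Expected payoff against b1: (-4)p + 7(1−p) = −11p + 7; against b2: 1p + 0(1−p) = p.
Setting these equal: −11p + 7 = p ⇒ −12p = -7 ⇒ p = 7/12, and the value is (-11)·(7/12) + 7 = 7/12.
For Column: with q = P(b1), equating Top's and Bottom's payoffs gives −5q + 1 = 7q ⇒ q = 1/12.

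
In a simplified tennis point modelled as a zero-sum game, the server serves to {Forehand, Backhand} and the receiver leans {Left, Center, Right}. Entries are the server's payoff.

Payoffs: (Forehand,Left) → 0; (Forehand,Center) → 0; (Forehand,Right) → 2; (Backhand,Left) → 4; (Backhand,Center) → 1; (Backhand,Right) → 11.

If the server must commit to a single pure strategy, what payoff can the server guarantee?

Row minima: Forehand → 0, Backhand → 1.
The best of these is 1.

1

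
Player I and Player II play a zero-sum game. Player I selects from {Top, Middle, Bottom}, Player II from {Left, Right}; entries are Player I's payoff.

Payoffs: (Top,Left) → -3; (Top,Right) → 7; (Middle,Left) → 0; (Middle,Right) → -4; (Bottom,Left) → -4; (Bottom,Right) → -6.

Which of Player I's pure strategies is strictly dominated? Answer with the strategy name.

Top gives a strictly higher payoff than Bottom against every column: -3 > -4, 7 > -6.
So Bottom is strictly dominated and Player I never plays it.

Bottom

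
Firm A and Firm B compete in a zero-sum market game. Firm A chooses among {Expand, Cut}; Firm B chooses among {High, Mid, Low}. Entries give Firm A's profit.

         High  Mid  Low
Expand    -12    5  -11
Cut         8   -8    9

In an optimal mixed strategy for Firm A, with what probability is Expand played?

16/33

Row minima: Expand → -12, Cut → -8; maximin = -8.
Column maxima: High → 8, Mid → 5, Low → 9; minimax = 5.
-8 ≠ 5, so there is no saddle point; optimal play is mixed.
Low is strictly dominated by High (it gives Firm A strictly more in every row), so Firm B never plays it.
On the remaining 2×2 (Expand, Cut vs High, Mid):
Let Firm A play Expand with probability p. Expected payoff against High: (-12)p + 8(1−p) = −20p + 8; against Mid: 5p + (-8)(1−p) = 13p − 8.
Setting these equal: −20p + 8 = 13p − 8 ⇒ −33p = -16 ⇒ p = 16/33, and the value is (-20)·(16/33) + 8 = -56/33.
For Firm B: with q = P(High), equating Expand's and Cut's payoffs gives −17q + 5 = 16q − 8 ⇒ q = 13/33.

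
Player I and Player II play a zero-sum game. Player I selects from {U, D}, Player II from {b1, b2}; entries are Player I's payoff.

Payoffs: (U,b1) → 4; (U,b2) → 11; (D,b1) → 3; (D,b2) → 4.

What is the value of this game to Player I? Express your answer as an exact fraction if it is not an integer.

4

Row minima: U → 4, D → 3; maximin = 4.
Column maxima: b1 → 4, b2 → 11; minimax = 4.
Since maximin = minimax = 4, there is a saddle point and the value is 4.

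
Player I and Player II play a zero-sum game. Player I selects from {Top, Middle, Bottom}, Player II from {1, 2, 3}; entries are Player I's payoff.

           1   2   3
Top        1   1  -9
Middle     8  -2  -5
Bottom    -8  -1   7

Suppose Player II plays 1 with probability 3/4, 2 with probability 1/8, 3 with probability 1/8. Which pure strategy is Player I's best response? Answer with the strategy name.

Middle

Expected payoff of Top: (3/4)·1 + (1/8)·1 + (1/8)·(-9) = -1/4.
Expected payoff of Middle: (3/4)·8 + (1/8)·(-2) + (1/8)·(-5) = 41/8.
Expected payoff of Bottom: (3/4)·(-8) + (1/8)·(-1) + (1/8)·7 = -21/4.
The largest is 41/8, so Player I's best response is Middle.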